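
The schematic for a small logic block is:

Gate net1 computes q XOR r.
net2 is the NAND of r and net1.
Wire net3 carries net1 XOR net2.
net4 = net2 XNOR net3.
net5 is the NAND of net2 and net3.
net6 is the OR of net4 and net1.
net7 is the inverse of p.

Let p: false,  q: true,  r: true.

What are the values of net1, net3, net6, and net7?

net1 = q XOR r = true XOR true = false
net2 = r NAND net1 = true NAND false = true
net3 = net1 XOR net2 = false XOR true = true
net4 = net2 XNOR net3 = true XNOR true = true
net6 = net4 OR net1 = true OR false = true
net7 = NOT p = NOT false = true

net1 = false  net3 = true  net6 = true  net7 = true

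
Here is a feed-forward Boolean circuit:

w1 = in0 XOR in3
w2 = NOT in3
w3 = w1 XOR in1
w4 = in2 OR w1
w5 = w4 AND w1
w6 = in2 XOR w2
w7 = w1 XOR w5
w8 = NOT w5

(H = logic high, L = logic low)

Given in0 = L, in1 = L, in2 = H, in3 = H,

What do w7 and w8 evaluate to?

w7 = L, w8 = L

w1 = in0 XOR in3 = L XOR H = H
w4 = in2 OR w1 = H OR H = H
w5 = w4 AND w1 = H AND H = H
w7 = w1 XOR w5 = H XOR H = L
w8 = NOT w5 = NOT H = L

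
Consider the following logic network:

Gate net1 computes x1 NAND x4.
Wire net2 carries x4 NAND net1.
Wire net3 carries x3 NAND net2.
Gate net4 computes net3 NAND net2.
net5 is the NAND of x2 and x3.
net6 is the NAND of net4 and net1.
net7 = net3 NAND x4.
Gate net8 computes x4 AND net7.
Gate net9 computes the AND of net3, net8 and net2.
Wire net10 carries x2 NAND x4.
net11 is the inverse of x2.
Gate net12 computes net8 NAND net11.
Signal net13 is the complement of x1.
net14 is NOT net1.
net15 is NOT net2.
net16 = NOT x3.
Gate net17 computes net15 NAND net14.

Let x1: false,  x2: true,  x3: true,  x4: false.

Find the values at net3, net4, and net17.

net1 = x1 NAND x4 = false NAND false = true
net2 = x4 NAND net1 = false NAND true = true
net3 = x3 NAND net2 = true NAND true = false
net4 = net3 NAND net2 = false NAND true = true
net14 = NOT net1 = NOT true = false
net15 = NOT net2 = NOT true = false
net17 = net15 NAND net14 = false NAND false = true

net3 = false  net4 = true  net17 = true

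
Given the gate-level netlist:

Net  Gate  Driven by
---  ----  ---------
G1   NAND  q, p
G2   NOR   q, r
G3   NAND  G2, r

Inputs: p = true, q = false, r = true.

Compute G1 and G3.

G1 = true, G3 = true

G1 = q NAND p = false NAND true = true
G2 = q NOR r = false NOR true = false
G3 = G2 NAND r = false NAND true = true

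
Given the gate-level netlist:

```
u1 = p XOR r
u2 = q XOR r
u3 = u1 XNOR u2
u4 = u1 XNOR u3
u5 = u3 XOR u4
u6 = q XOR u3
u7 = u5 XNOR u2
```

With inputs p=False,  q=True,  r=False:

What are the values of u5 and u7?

u1 = p XOR r = False XOR False = False
u2 = q XOR r = True XOR False = True
u3 = u1 XNOR u2 = False XNOR True = False
u4 = u1 XNOR u3 = False XNOR False = True
u5 = u3 XOR u4 = False XOR True = True
u7 = u5 XNOR u2 = True XNOR True = True

u5 = True; u7 = True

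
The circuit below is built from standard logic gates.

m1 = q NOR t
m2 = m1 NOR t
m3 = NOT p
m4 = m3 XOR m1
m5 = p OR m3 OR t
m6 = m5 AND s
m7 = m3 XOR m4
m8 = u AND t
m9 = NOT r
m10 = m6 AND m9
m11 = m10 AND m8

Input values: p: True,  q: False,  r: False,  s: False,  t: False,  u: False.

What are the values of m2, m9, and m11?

m1 = q NOR t = False NOR False = True
m2 = m1 NOR t = True NOR False = False
m3 = NOT p = NOT True = False
m5 = p OR m3 OR t = True OR False OR False = True
m6 = m5 AND s = True AND False = False
m8 = u AND t = False AND False = False
m9 = NOT r = NOT False = True
m10 = m6 AND m9 = False AND True = False
m11 = m10 AND m8 = False AND False = False

m2 = False, m9 = True, m11 = False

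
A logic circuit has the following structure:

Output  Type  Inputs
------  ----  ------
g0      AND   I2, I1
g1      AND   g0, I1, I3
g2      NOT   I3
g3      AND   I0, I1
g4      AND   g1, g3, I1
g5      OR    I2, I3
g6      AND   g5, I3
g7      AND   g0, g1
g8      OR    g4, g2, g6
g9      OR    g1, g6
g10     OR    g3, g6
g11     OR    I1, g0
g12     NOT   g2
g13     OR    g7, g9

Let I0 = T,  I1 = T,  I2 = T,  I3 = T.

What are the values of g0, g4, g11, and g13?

g0 = T; g4 = T; g11 = T; g13 = T

g0 = I2 AND I1 = T AND T = T
g1 = g0 AND I1 AND I3 = T AND T AND T = T
g3 = I0 AND I1 = T AND T = T
g4 = g1 AND g3 AND I1 = T AND T AND T = T
g5 = I2 OR I3 = T OR T = T
g6 = g5 AND I3 = T AND T = T
g7 = g0 AND g1 = T AND T = T
g9 = g1 OR g6 = T OR T = T
g11 = I1 OR g0 = T OR T = T
g13 = g7 OR g9 = T OR T = T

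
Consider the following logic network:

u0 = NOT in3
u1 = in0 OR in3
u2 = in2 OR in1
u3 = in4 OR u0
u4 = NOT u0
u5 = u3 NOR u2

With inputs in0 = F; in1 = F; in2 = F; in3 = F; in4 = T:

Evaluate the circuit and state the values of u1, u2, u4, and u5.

u1 = F, u2 = F, u4 = F, u5 = F

u0 = NOT in3 = NOT F = T
u1 = in0 OR in3 = F OR F = F
u2 = in2 OR in1 = F OR F = F
u3 = in4 OR u0 = T OR T = T
u4 = NOT u0 = NOT T = F
u5 = u3 NOR u2 = T NOR F = F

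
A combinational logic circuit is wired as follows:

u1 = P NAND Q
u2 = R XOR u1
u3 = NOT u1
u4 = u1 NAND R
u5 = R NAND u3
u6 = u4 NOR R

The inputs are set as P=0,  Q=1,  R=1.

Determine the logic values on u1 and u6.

u1 = 1, u6 = 0

u1 = P NAND Q = 0 NAND 1 = 1
u4 = u1 NAND R = 1 NAND 1 = 0
u6 = u4 NOR R = 0 NOR 1 = 0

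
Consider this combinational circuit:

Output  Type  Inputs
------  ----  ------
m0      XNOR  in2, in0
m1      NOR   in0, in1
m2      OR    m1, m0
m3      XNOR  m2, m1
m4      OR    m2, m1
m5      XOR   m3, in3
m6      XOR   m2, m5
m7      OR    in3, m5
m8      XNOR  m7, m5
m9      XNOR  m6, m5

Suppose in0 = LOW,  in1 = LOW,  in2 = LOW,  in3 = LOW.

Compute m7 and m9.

m7 = HIGH; m9 = LOW

m0 = in2 XNOR in0 = LOW XNOR LOW = HIGH
m1 = in0 NOR in1 = LOW NOR LOW = HIGH
m2 = m1 OR m0 = HIGH OR HIGH = HIGH
m3 = m2 XNOR m1 = HIGH XNOR HIGH = HIGH
m5 = m3 XOR in3 = HIGH XOR LOW = HIGH
m6 = m2 XOR m5 = HIGH XOR HIGH = LOW
m7 = in3 OR m5 = LOW OR HIGH = HIGH
m9 = m6 XNOR m5 = LOW XNOR HIGH = LOW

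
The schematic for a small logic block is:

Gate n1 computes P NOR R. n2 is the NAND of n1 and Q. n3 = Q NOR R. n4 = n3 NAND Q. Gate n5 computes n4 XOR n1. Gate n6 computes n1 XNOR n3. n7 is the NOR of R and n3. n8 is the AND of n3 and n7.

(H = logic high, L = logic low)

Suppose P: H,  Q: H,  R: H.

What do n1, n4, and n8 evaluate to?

n1 = P NOR R = H NOR H = L
n3 = Q NOR R = H NOR H = L
n4 = n3 NAND Q = L NAND H = H
n7 = R NOR n3 = H NOR L = L
n8 = n3 AND n7 = L AND L = L

n1 = L, n4 = H, n8 = L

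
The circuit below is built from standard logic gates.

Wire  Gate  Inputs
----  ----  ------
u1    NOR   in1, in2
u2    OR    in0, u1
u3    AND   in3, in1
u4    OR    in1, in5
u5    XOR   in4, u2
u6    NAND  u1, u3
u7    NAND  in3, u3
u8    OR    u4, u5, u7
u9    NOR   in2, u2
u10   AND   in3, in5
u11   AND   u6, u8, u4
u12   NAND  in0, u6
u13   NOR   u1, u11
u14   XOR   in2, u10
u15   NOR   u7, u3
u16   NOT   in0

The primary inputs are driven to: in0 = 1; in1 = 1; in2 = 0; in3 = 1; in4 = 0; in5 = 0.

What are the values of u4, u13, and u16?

u4 = 1  u13 = 0  u16 = 0

u1 = in1 NOR in2 = 1 NOR 0 = 0
u2 = in0 OR u1 = 1 OR 0 = 1
u3 = in3 AND in1 = 1 AND 1 = 1
u4 = in1 OR in5 = 1 OR 0 = 1
u5 = in4 XOR u2 = 0 XOR 1 = 1
u6 = u1 NAND u3 = 0 NAND 1 = 1
u7 = in3 NAND u3 = 1 NAND 1 = 0
u8 = u4 OR u5 OR u7 = 1 OR 1 OR 0 = 1
u11 = u6 AND u8 AND u4 = 1 AND 1 AND 1 = 1
u13 = u1 NOR u11 = 0 NOR 1 = 0
u16 = NOT in0 = NOT 1 = 0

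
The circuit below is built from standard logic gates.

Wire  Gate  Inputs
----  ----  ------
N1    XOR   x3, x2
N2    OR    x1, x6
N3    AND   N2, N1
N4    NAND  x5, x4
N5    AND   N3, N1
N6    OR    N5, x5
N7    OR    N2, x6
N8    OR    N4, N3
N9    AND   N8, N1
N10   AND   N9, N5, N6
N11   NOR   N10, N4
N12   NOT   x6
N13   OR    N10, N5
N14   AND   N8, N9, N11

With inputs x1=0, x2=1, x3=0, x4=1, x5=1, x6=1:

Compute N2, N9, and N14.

N2 = 1, N9 = 1, N14 = 0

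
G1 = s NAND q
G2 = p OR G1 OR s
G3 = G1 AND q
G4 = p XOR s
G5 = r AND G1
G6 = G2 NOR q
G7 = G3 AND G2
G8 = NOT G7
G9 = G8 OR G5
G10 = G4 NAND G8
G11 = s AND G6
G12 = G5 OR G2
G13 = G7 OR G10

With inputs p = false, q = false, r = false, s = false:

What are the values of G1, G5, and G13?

G1 = s NAND q = false NAND false = true
G2 = p OR G1 OR s = false OR true OR false = true
G3 = G1 AND q = true AND false = false
G4 = p XOR s = false XOR false = false
G5 = r AND G1 = false AND true = false
G7 = G3 AND G2 = false AND true = false
G8 = NOT G7 = NOT false = true
G10 = G4 NAND G8 = false NAND true = true
G13 = G7 OR G10 = false OR true = true

G1 = true; G5 = false; G13 = true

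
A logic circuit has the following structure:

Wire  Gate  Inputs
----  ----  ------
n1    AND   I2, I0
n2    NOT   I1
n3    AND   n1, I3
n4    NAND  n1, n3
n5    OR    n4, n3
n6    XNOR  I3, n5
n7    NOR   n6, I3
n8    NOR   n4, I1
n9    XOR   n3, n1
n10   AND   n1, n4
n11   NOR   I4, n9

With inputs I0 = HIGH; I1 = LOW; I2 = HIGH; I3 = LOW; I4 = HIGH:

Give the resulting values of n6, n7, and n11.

n6 = LOW, n7 = HIGH, n11 = LOW

n1 = I2 AND I0 = HIGH AND HIGH = HIGH
n3 = n1 AND I3 = HIGH AND LOW = LOW
n4 = n1 NAND n3 = HIGH NAND LOW = HIGH
n5 = n4 OR n3 = HIGH OR LOW = HIGH
n6 = I3 XNOR n5 = LOW XNOR HIGH = LOW
n7 = n6 NOR I3 = LOW NOR LOW = HIGH
n9 = n3 XOR n1 = LOW XOR HIGH = HIGH
n11 = I4 NOR n9 = HIGH NOR HIGH = LOW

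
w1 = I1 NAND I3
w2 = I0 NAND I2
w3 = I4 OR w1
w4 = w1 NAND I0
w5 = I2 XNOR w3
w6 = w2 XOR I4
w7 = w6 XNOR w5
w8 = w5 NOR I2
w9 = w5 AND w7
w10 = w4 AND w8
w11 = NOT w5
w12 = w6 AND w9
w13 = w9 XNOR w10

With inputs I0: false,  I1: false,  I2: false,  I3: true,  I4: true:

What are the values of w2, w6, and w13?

w1 = I1 NAND I3 = false NAND true = true
w2 = I0 NAND I2 = false NAND false = true
w3 = I4 OR w1 = true OR true = true
w4 = w1 NAND I0 = true NAND false = true
w5 = I2 XNOR w3 = false XNOR true = false
w6 = w2 XOR I4 = true XOR true = false
w7 = w6 XNOR w5 = false XNOR false = true
w8 = w5 NOR I2 = false NOR false = true
w9 = w5 AND w7 = false AND true = false
w10 = w4 AND w8 = true AND true = true
w13 = w9 XNOR w10 = false XNOR true = false

w2 = true  w6 = false  w13 = false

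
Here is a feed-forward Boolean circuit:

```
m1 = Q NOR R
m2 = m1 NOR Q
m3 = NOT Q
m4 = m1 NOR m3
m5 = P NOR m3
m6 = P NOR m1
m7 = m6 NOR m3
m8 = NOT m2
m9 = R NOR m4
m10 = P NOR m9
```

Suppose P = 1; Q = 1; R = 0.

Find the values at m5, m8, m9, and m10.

m5 = 0, m8 = 1, m9 = 0, m10 = 0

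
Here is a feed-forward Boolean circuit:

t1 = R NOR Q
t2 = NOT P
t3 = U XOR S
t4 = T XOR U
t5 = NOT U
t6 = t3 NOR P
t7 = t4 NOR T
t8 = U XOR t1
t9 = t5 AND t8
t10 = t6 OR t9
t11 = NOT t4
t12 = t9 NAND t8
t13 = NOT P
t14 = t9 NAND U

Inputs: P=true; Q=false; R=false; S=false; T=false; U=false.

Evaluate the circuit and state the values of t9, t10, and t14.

t9 = true  t10 = true  t14 = true

t1 = R NOR Q = false NOR false = true
t3 = U XOR S = false XOR false = false
t5 = NOT U = NOT false = true
t6 = t3 NOR P = false NOR true = false
t8 = U XOR t1 = false XOR true = true
t9 = t5 AND t8 = true AND true = true
t10 = t6 OR t9 = false OR true = true
t14 = t9 NAND U = true NAND false = true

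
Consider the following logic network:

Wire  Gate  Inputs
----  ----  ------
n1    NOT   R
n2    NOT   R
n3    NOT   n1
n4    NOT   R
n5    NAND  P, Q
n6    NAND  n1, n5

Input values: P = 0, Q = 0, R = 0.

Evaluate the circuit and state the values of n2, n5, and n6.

n1 = NOT R = NOT 0 = 1
n2 = NOT R = NOT 0 = 1
n5 = P NAND Q = 0 NAND 0 = 1
n6 = n1 NAND n5 = 1 NAND 1 = 0

n2 = 1  n5 = 1  n6 = 0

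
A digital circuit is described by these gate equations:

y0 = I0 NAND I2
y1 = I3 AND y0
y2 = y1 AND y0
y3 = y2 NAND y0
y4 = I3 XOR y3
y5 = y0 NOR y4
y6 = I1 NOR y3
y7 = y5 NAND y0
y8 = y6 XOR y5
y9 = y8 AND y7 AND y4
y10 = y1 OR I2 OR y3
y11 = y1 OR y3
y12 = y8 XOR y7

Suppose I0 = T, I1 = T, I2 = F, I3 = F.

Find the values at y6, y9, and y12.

y0 = I0 NAND I2 = T NAND F = T
y1 = I3 AND y0 = F AND T = F
y2 = y1 AND y0 = F AND T = F
y3 = y2 NAND y0 = F NAND T = T
y4 = I3 XOR y3 = F XOR T = T
y5 = y0 NOR y4 = T NOR T = F
y6 = I1 NOR y3 = T NOR T = F
y7 = y5 NAND y0 = F NAND T = T
y8 = y6 XOR y5 = F XOR F = F
y9 = y8 AND y7 AND y4 = F AND T AND T = F
y12 = y8 XOR y7 = F XOR T = T

y6 = F, y9 = F, y12 = T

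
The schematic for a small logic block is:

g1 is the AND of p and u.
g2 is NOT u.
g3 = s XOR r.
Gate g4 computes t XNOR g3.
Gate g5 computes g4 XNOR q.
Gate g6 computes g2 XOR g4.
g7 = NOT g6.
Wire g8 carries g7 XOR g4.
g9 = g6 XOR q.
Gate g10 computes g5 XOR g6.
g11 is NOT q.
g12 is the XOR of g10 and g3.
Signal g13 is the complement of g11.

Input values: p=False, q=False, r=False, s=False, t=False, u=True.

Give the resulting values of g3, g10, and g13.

g2 = NOT u = NOT True = False
g3 = s XOR r = False XOR False = False
g4 = t XNOR g3 = False XNOR False = True
g5 = g4 XNOR q = True XNOR False = False
g6 = g2 XOR g4 = False XOR True = True
g10 = g5 XOR g6 = False XOR True = True
g11 = NOT q = NOT False = True
g13 = NOT g11 = NOT True = False

g3 = False  g10 = True  g13 = False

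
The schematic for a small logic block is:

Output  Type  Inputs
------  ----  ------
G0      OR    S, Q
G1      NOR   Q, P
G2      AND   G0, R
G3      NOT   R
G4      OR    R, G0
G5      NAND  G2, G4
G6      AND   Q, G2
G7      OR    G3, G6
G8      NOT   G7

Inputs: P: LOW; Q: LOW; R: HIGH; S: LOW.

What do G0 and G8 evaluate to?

G0 = S OR Q = LOW OR LOW = LOW
G2 = G0 AND R = LOW AND HIGH = LOW
G3 = NOT R = NOT HIGH = LOW
G6 = Q AND G2 = LOW AND LOW = LOW
G7 = G3 OR G6 = LOW OR LOW = LOW
G8 = NOT G7 = NOT LOW = HIGH

G0 = LOW; G8 = HIGH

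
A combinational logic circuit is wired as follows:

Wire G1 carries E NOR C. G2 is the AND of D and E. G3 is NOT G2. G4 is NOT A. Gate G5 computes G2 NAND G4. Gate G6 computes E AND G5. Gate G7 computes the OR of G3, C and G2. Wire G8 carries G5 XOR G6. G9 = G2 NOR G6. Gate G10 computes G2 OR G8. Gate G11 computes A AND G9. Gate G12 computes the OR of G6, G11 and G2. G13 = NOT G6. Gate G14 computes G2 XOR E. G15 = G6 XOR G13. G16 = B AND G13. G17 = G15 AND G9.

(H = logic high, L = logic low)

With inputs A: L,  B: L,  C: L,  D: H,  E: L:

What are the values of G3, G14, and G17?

G3 = H, G14 = L, G17 = H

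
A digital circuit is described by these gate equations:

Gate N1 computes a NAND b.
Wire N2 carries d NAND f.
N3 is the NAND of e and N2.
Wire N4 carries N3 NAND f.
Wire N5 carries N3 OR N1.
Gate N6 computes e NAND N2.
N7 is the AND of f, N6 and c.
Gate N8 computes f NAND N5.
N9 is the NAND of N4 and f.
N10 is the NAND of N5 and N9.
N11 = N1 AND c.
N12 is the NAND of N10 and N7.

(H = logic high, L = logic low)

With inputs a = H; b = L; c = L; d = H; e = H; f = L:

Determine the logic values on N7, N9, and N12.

N1 = a NAND b = H NAND L = H
N2 = d NAND f = H NAND L = H
N3 = e NAND N2 = H NAND H = L
N4 = N3 NAND f = L NAND L = H
N5 = N3 OR N1 = L OR H = H
N6 = e NAND N2 = H NAND H = L
N7 = f AND N6 AND c = L AND L AND L = L
N9 = N4 NAND f = H NAND L = H
N10 = N5 NAND N9 = H NAND H = L
N12 = N10 NAND N7 = L NAND L = H

N7 = L  N9 = H  N12 = H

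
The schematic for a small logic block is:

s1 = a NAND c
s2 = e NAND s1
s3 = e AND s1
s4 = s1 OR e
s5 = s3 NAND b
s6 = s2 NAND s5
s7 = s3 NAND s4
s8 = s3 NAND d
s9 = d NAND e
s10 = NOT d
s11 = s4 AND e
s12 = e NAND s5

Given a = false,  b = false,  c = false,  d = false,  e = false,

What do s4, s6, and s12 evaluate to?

s1 = a NAND c = false NAND false = true
s2 = e NAND s1 = false NAND true = true
s3 = e AND s1 = false AND true = false
s4 = s1 OR e = true OR false = true
s5 = s3 NAND b = false NAND false = true
s6 = s2 NAND s5 = true NAND true = false
s12 = e NAND s5 = false NAND true = true

s4 = true  s6 = false  s12 = true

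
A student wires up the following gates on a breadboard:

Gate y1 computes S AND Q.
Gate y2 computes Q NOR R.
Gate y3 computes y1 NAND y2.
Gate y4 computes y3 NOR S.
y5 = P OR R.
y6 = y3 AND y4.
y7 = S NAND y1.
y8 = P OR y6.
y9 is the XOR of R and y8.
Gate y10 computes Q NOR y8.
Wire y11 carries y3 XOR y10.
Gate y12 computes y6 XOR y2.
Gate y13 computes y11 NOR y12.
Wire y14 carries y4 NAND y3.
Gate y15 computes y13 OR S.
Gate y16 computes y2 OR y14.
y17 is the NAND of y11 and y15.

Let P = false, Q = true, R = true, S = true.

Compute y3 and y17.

y1 = S AND Q = true AND true = true
y2 = Q NOR R = true NOR true = false
y3 = y1 NAND y2 = true NAND false = true
y4 = y3 NOR S = true NOR true = false
y6 = y3 AND y4 = true AND false = false
y8 = P OR y6 = false OR false = false
y10 = Q NOR y8 = true NOR false = false
y11 = y3 XOR y10 = true XOR false = true
y12 = y6 XOR y2 = false XOR false = false
y13 = y11 NOR y12 = true NOR false = false
y15 = y13 OR S = false OR true = true
y17 = y11 NAND y15 = true NAND true = false

y3 = true; y17 = false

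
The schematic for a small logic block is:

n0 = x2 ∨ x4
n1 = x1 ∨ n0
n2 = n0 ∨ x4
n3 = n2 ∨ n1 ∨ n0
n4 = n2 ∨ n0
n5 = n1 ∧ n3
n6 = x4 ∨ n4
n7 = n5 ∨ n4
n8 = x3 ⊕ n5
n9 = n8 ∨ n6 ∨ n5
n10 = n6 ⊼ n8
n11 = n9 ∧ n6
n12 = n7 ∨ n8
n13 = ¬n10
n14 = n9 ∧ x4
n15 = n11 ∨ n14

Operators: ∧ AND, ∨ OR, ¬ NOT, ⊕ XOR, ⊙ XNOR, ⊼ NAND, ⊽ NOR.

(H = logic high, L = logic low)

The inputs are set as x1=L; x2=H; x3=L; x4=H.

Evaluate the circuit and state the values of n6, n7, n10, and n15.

n6 = H; n7 = H; n10 = L; n15 = H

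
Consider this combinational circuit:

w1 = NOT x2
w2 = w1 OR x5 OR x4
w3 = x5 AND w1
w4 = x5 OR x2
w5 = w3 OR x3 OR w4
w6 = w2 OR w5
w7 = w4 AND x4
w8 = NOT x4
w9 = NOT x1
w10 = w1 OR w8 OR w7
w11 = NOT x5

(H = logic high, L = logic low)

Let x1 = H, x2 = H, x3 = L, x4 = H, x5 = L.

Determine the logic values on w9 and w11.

w9 = L, w11 = H

w9 = NOT x1 = NOT H = L
w11 = NOT x5 = NOT L = H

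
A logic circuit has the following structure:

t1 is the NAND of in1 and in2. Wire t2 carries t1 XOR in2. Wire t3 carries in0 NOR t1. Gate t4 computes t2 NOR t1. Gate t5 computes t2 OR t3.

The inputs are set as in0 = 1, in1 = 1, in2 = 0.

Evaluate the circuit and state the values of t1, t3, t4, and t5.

t1 = 1, t3 = 0, t4 = 0, t5 = 1

t1 = in1 NAND in2 = 1 NAND 0 = 1
t2 = t1 XOR in2 = 1 XOR 0 = 1
t3 = in0 NOR t1 = 1 NOR 1 = 0
t4 = t2 NOR t1 = 1 NOR 1 = 0
t5 = t2 OR t3 = 1 OR 0 = 1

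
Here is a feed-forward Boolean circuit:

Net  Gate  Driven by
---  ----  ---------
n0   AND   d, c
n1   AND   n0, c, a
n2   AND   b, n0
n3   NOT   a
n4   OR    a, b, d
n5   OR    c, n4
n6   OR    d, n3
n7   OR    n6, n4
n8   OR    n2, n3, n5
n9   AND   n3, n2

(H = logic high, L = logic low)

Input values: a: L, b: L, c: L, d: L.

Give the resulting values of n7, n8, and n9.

n7 = H; n8 = H; n9 = L

n0 = d AND c = L AND L = L
n2 = b AND n0 = L AND L = L
n3 = NOT a = NOT L = H
n4 = a OR b OR d = L OR L OR L = L
n5 = c OR n4 = L OR L = L
n6 = d OR n3 = L OR H = H
n7 = n6 OR n4 = H OR L = H
n8 = n2 OR n3 OR n5 = L OR H OR L = H
n9 = n3 AND n2 = H AND L = L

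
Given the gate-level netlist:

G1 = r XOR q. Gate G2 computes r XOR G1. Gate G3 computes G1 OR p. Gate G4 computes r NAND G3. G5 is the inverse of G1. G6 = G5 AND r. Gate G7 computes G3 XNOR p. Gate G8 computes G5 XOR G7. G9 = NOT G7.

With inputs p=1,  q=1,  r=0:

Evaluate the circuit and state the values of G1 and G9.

G1 = 1, G9 = 0

G1 = r XOR q = 0 XOR 1 = 1
G3 = G1 OR p = 1 OR 1 = 1
G7 = G3 XNOR p = 1 XNOR 1 = 1
G9 = NOT G7 = NOT 1 = 0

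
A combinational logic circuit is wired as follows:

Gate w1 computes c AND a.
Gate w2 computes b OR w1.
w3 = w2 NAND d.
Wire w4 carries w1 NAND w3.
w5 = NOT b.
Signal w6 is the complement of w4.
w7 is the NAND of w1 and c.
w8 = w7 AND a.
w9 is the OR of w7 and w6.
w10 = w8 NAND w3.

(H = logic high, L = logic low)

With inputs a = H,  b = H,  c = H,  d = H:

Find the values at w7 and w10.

w1 = c AND a = H AND H = H
w2 = b OR w1 = H OR H = H
w3 = w2 NAND d = H NAND H = L
w7 = w1 NAND c = H NAND H = L
w8 = w7 AND a = L AND H = L
w10 = w8 NAND w3 = L NAND L = H

w7 = L  w10 = H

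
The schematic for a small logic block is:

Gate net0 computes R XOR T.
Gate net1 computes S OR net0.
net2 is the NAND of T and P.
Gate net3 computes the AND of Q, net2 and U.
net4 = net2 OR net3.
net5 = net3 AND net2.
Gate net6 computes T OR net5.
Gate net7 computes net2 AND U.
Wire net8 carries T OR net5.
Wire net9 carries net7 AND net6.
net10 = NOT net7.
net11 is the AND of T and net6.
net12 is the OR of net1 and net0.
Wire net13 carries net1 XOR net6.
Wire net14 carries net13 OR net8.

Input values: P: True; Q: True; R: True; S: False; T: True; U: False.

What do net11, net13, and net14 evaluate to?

net0 = R XOR T = True XOR True = False
net1 = S OR net0 = False OR False = False
net2 = T NAND P = True NAND True = False
net3 = Q AND net2 AND U = True AND False AND False = False
net5 = net3 AND net2 = False AND False = False
net6 = T OR net5 = True OR False = True
net8 = T OR net5 = True OR False = True
net11 = T AND net6 = True AND True = True
net13 = net1 XOR net6 = False XOR True = True
net14 = net13 OR net8 = True OR True = True

net11 = True, net13 = True, net14 = True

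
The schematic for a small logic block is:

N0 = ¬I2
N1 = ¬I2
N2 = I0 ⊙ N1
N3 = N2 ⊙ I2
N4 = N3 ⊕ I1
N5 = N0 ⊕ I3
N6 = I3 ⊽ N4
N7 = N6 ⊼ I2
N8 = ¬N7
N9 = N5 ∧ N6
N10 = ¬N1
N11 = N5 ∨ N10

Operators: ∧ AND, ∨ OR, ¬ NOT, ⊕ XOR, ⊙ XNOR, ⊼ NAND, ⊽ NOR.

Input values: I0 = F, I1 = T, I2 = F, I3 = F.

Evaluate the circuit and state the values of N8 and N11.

N8 = F, N11 = T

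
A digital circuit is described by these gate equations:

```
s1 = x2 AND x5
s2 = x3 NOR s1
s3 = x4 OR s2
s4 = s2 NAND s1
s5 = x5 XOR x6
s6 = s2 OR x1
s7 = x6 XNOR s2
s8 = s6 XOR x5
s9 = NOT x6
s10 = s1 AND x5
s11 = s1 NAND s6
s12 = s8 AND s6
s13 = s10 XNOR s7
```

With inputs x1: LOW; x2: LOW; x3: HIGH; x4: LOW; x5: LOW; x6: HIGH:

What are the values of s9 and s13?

s9 = LOW, s13 = HIGH

s1 = x2 AND x5 = LOW AND LOW = LOW
s2 = x3 NOR s1 = HIGH NOR LOW = LOW
s7 = x6 XNOR s2 = HIGH XNOR LOW = LOW
s9 = NOT x6 = NOT HIGH = LOW
s10 = s1 AND x5 = LOW AND LOW = LOW
s13 = s10 XNOR s7 = LOW XNOR LOW = HIGH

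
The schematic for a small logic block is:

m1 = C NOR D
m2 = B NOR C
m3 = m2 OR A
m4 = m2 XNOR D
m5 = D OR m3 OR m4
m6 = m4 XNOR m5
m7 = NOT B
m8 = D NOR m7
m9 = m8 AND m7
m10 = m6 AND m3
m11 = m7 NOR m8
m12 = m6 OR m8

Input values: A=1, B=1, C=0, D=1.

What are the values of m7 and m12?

m2 = B NOR C = 1 NOR 0 = 0
m3 = m2 OR A = 0 OR 1 = 1
m4 = m2 XNOR D = 0 XNOR 1 = 0
m5 = D OR m3 OR m4 = 1 OR 1 OR 0 = 1
m6 = m4 XNOR m5 = 0 XNOR 1 = 0
m7 = NOT B = NOT 1 = 0
m8 = D NOR m7 = 1 NOR 0 = 0
m12 = m6 OR m8 = 0 OR 0 = 0

m7 = 0, m12 = 0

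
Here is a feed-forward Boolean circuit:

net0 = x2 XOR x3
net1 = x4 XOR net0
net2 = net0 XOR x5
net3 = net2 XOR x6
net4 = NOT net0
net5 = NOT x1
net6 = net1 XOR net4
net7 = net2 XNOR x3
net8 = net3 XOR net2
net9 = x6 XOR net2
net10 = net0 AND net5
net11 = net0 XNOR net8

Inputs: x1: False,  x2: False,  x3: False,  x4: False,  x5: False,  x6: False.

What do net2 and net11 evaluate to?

net0 = x2 XOR x3 = False XOR False = False
net2 = net0 XOR x5 = False XOR False = False
net3 = net2 XOR x6 = False XOR False = False
net8 = net3 XOR net2 = False XOR False = False
net11 = net0 XNOR net8 = False XNOR False = True

net2 = False, net11 = True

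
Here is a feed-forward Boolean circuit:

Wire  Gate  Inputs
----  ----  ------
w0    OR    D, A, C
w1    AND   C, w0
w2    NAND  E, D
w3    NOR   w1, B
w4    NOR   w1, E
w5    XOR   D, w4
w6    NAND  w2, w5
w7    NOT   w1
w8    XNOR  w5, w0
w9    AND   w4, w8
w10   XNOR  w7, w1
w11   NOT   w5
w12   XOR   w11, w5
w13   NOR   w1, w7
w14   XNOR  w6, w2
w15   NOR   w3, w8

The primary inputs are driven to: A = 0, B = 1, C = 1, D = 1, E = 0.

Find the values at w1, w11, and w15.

w1 = 1; w11 = 0; w15 = 0

w0 = D OR A OR C = 1 OR 0 OR 1 = 1
w1 = C AND w0 = 1 AND 1 = 1
w3 = w1 NOR B = 1 NOR 1 = 0
w4 = w1 NOR E = 1 NOR 0 = 0
w5 = D XOR w4 = 1 XOR 0 = 1
w8 = w5 XNOR w0 = 1 XNOR 1 = 1
w11 = NOT w5 = NOT 1 = 0
w15 = w3 NOR w8 = 0 NOR 1 = 0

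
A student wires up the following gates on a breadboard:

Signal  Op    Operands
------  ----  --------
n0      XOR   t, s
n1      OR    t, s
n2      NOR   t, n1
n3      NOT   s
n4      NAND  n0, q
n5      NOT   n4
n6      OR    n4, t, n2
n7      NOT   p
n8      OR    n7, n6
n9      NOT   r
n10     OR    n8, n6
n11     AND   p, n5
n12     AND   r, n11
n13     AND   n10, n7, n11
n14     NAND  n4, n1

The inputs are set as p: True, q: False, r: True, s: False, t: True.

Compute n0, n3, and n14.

n0 = t XOR s = True XOR False = True
n1 = t OR s = True OR False = True
n3 = NOT s = NOT False = True
n4 = n0 NAND q = True NAND False = True
n14 = n4 NAND n1 = True NAND True = False

n0 = True, n3 = True, n14 = False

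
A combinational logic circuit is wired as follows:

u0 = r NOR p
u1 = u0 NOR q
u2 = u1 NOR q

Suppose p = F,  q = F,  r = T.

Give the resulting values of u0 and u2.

u0 = F, u2 = F

u0 = r NOR p = T NOR F = F
u1 = u0 NOR q = F NOR F = T
u2 = u1 NOR q = T NOR F = F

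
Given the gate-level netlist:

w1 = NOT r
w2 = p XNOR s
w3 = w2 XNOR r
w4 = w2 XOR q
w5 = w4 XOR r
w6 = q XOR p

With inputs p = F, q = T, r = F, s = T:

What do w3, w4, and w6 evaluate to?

w2 = p XNOR s = F XNOR T = F
w3 = w2 XNOR r = F XNOR F = T
w4 = w2 XOR q = F XOR T = T
w6 = q XOR p = T XOR F = T

w3 = T, w4 = T, w6 = T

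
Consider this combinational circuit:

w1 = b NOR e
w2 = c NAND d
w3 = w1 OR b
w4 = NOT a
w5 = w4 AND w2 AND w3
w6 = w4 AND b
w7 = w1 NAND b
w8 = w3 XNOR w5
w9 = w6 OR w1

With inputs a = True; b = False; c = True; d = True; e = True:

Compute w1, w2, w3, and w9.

w1 = False; w2 = False; w3 = False; w9 = False

w1 = b NOR e = False NOR True = False
w2 = c NAND d = True NAND True = False
w3 = w1 OR b = False OR False = False
w4 = NOT a = NOT True = False
w6 = w4 AND b = False AND False = False
w9 = w6 OR w1 = False OR False = False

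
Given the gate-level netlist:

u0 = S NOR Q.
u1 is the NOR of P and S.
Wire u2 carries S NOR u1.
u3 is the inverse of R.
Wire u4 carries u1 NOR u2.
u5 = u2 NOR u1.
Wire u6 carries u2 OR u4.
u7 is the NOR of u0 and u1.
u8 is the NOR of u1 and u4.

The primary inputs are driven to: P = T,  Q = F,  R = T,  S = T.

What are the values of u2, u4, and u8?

u2 = F; u4 = T; u8 = F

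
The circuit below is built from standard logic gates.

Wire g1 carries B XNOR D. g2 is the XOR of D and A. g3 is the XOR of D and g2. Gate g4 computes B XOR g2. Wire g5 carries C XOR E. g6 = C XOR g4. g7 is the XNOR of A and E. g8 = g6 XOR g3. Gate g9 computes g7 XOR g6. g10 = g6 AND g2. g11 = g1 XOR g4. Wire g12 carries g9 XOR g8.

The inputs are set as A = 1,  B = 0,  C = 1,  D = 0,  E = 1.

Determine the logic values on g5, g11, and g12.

g5 = 0, g11 = 0, g12 = 0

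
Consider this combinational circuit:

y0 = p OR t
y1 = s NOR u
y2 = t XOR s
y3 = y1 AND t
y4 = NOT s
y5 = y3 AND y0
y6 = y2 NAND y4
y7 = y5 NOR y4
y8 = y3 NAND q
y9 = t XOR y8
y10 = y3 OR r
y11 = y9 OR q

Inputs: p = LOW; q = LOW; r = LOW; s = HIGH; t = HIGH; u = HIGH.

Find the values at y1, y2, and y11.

y1 = LOW, y2 = LOW, y11 = LOW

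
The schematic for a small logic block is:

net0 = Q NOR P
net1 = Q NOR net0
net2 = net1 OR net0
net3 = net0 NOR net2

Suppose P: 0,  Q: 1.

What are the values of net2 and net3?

net0 = Q NOR P = 1 NOR 0 = 0
net1 = Q NOR net0 = 1 NOR 0 = 0
net2 = net1 OR net0 = 0 OR 0 = 0
net3 = net0 NOR net2 = 0 NOR 0 = 1

net2 = 0; net3 = 1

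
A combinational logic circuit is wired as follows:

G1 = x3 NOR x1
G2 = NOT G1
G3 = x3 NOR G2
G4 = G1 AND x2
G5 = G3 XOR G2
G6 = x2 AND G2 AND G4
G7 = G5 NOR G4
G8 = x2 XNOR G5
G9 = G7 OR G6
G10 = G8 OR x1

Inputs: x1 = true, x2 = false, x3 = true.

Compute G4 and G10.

G4 = false  G10 = true

G1 = x3 NOR x1 = true NOR true = false
G2 = NOT G1 = NOT false = true
G3 = x3 NOR G2 = true NOR true = false
G4 = G1 AND x2 = false AND false = false
G5 = G3 XOR G2 = false XOR true = true
G8 = x2 XNOR G5 = false XNOR true = false
G10 = G8 OR x1 = false OR true = true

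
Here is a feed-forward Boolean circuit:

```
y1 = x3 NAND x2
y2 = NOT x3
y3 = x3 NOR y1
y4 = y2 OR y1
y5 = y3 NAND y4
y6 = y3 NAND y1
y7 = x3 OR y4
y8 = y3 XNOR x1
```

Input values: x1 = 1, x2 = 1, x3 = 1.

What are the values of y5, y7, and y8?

y1 = x3 NAND x2 = 1 NAND 1 = 0
y2 = NOT x3 = NOT 1 = 0
y3 = x3 NOR y1 = 1 NOR 0 = 0
y4 = y2 OR y1 = 0 OR 0 = 0
y5 = y3 NAND y4 = 0 NAND 0 = 1
y7 = x3 OR y4 = 1 OR 0 = 1
y8 = y3 XNOR x1 = 0 XNOR 1 = 0

y5 = 1, y7 = 1, y8 = 0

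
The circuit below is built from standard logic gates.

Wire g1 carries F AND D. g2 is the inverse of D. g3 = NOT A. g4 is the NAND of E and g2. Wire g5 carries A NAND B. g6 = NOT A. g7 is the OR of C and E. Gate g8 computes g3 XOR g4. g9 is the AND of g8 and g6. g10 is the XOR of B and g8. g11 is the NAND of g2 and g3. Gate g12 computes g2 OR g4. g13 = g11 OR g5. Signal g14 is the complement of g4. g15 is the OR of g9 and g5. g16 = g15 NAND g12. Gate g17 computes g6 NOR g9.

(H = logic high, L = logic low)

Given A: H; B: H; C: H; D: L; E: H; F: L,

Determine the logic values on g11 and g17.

g11 = H; g17 = H

g2 = NOT D = NOT L = H
g3 = NOT A = NOT H = L
g4 = E NAND g2 = H NAND H = L
g6 = NOT A = NOT H = L
g8 = g3 XOR g4 = L XOR L = L
g9 = g8 AND g6 = L AND L = L
g11 = g2 NAND g3 = H NAND L = H
g17 = g6 NOR g9 = L NOR L = H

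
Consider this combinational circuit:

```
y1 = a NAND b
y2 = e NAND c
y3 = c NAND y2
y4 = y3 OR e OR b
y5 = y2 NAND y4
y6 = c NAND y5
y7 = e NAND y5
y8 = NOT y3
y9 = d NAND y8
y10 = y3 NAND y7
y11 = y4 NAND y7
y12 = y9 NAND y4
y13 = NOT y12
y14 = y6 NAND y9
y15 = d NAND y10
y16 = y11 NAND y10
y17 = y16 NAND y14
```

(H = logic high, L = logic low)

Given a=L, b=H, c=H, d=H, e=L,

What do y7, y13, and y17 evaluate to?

y7 = H; y13 = L; y17 = L

y2 = e NAND c = L NAND H = H
y3 = c NAND y2 = H NAND H = L
y4 = y3 OR e OR b = L OR L OR H = H
y5 = y2 NAND y4 = H NAND H = L
y6 = c NAND y5 = H NAND L = H
y7 = e NAND y5 = L NAND L = H
y8 = NOT y3 = NOT L = H
y9 = d NAND y8 = H NAND H = L
y10 = y3 NAND y7 = L NAND H = H
y11 = y4 NAND y7 = H NAND H = L
y12 = y9 NAND y4 = L NAND H = H
y13 = NOT y12 = NOT H = L
y14 = y6 NAND y9 = H NAND L = H
y16 = y11 NAND y10 = L NAND H = H
y17 = y16 NAND y14 = H NAND H = L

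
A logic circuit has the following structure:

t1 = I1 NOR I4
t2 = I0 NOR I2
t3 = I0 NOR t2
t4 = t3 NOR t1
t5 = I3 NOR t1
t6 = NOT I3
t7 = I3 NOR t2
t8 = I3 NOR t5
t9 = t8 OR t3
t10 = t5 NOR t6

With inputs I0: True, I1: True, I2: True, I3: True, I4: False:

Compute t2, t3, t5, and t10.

t1 = I1 NOR I4 = True NOR False = False
t2 = I0 NOR I2 = True NOR True = False
t3 = I0 NOR t2 = True NOR False = False
t5 = I3 NOR t1 = True NOR False = False
t6 = NOT I3 = NOT True = False
t10 = t5 NOR t6 = False NOR False = True

t2 = False, t3 = False, t5 = False, t10 = True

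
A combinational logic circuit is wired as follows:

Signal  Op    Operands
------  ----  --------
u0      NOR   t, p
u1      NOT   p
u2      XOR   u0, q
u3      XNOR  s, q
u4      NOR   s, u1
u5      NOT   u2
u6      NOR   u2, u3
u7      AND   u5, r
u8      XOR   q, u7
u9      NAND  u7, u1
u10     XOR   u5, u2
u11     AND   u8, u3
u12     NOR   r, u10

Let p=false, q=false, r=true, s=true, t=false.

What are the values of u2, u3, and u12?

u2 = true  u3 = false  u12 = false

u0 = t NOR p = false NOR false = true
u2 = u0 XOR q = true XOR false = true
u3 = s XNOR q = true XNOR false = false
u5 = NOT u2 = NOT true = false
u10 = u5 XOR u2 = false XOR true = true
u12 = r NOR u10 = true NOR true = false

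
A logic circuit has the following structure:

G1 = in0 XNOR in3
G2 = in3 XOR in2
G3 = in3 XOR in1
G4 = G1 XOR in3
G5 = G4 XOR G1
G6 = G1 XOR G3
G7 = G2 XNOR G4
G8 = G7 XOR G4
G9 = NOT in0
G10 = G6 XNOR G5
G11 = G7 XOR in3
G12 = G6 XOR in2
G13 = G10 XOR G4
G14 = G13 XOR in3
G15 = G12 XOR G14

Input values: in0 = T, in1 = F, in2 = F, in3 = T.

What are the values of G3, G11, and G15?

G3 = T; G11 = T; G15 = T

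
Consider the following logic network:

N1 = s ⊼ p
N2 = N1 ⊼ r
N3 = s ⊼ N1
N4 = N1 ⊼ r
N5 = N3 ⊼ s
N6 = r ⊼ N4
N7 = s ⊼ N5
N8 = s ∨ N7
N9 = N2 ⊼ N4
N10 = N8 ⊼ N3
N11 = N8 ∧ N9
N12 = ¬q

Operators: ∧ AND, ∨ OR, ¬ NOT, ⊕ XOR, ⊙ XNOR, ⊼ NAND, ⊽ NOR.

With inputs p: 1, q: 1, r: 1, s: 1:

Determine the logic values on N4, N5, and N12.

N1 = s NAND p = 1 NAND 1 = 0
N3 = s NAND N1 = 1 NAND 0 = 1
N4 = N1 NAND r = 0 NAND 1 = 1
N5 = N3 NAND s = 1 NAND 1 = 0
N12 = NOT q = NOT 1 = 0

N4 = 1, N5 = 0, N12 = 0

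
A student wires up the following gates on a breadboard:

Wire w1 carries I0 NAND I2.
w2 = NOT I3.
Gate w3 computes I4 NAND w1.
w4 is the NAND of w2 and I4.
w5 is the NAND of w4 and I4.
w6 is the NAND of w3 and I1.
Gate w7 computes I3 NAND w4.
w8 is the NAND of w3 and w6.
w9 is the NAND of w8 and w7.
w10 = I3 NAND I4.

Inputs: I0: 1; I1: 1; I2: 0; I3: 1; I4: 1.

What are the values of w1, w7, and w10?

w1 = 1, w7 = 0, w10 = 0

w1 = I0 NAND I2 = 1 NAND 0 = 1
w2 = NOT I3 = NOT 1 = 0
w4 = w2 NAND I4 = 0 NAND 1 = 1
w7 = I3 NAND w4 = 1 NAND 1 = 0
w10 = I3 NAND I4 = 1 NAND 1 = 0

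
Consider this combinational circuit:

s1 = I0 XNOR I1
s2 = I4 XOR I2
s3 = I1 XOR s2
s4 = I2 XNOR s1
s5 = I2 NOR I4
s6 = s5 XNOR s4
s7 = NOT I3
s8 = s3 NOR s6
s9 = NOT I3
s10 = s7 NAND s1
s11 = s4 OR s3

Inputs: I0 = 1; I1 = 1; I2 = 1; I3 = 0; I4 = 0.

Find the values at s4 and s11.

s4 = 1  s11 = 1

s1 = I0 XNOR I1 = 1 XNOR 1 = 1
s2 = I4 XOR I2 = 0 XOR 1 = 1
s3 = I1 XOR s2 = 1 XOR 1 = 0
s4 = I2 XNOR s1 = 1 XNOR 1 = 1
s11 = s4 OR s3 = 1 OR 0 = 1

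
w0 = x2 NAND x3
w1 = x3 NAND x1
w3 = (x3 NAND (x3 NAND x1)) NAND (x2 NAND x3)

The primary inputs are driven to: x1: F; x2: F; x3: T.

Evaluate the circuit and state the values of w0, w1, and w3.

w0 = T, w1 = T, w3 = T

w0 = F NAND T = T
w1 = T NAND F = T
w3 = (T NAND (T NAND F)) NAND (F NAND T) = T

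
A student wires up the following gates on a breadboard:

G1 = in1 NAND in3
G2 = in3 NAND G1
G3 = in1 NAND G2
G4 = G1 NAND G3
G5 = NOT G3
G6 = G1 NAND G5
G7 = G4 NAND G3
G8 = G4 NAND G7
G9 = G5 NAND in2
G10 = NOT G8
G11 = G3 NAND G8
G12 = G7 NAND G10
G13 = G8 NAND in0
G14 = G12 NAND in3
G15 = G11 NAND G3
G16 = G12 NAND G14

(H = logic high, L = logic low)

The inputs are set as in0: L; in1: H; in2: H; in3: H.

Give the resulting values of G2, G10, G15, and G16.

G1 = in1 NAND in3 = H NAND H = L
G2 = in3 NAND G1 = H NAND L = H
G3 = in1 NAND G2 = H NAND H = L
G4 = G1 NAND G3 = L NAND L = H
G7 = G4 NAND G3 = H NAND L = H
G8 = G4 NAND G7 = H NAND H = L
G10 = NOT G8 = NOT L = H
G11 = G3 NAND G8 = L NAND L = H
G12 = G7 NAND G10 = H NAND H = L
G14 = G12 NAND in3 = L NAND H = H
G15 = G11 NAND G3 = H NAND L = H
G16 = G12 NAND G14 = L NAND H = H

G2 = H  G10 = H  G15 = H  G16 = H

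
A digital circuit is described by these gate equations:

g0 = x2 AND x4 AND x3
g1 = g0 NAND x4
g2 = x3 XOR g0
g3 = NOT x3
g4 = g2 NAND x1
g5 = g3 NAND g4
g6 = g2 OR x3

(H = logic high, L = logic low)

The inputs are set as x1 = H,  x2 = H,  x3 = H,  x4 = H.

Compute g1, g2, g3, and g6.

g0 = x2 AND x4 AND x3 = H AND H AND H = H
g1 = g0 NAND x4 = H NAND H = L
g2 = x3 XOR g0 = H XOR H = L
g3 = NOT x3 = NOT H = L
g6 = g2 OR x3 = L OR H = H

g1 = L, g2 = L, g3 = L, g6 = H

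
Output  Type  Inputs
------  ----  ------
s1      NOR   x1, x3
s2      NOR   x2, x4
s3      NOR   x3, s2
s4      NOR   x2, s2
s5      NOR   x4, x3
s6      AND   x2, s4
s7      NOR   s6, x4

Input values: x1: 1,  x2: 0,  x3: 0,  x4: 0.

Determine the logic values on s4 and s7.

s2 = x2 NOR x4 = 0 NOR 0 = 1
s4 = x2 NOR s2 = 0 NOR 1 = 0
s6 = x2 AND s4 = 0 AND 0 = 0
s7 = s6 NOR x4 = 0 NOR 0 = 1

s4 = 0  s7 = 1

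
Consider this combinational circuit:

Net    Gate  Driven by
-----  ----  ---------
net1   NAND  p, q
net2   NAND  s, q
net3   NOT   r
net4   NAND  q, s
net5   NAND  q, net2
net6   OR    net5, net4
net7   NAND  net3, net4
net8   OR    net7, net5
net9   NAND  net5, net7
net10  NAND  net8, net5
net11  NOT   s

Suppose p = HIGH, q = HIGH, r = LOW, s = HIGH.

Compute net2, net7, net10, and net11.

net2 = s NAND q = HIGH NAND HIGH = LOW
net3 = NOT r = NOT LOW = HIGH
net4 = q NAND s = HIGH NAND HIGH = LOW
net5 = q NAND net2 = HIGH NAND LOW = HIGH
net7 = net3 NAND net4 = HIGH NAND LOW = HIGH
net8 = net7 OR net5 = HIGH OR HIGH = HIGH
net10 = net8 NAND net5 = HIGH NAND HIGH = LOW
net11 = NOT s = NOT HIGH = LOW

net2 = LOW, net7 = HIGH, net10 = LOW, net11 = LOW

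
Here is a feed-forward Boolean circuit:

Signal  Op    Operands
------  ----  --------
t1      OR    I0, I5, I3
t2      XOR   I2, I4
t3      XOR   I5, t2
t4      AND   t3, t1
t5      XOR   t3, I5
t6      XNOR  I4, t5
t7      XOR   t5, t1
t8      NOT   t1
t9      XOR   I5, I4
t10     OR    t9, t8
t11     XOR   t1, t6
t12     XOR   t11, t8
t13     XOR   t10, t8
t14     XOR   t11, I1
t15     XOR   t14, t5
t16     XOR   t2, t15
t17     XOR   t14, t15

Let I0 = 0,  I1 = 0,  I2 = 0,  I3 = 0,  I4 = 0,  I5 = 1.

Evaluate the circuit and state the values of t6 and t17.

t6 = 1, t17 = 0

t1 = I0 OR I5 OR I3 = 0 OR 1 OR 0 = 1
t2 = I2 XOR I4 = 0 XOR 0 = 0
t3 = I5 XOR t2 = 1 XOR 0 = 1
t5 = t3 XOR I5 = 1 XOR 1 = 0
t6 = I4 XNOR t5 = 0 XNOR 0 = 1
t11 = t1 XOR t6 = 1 XOR 1 = 0
t14 = t11 XOR I1 = 0 XOR 0 = 0
t15 = t14 XOR t5 = 0 XOR 0 = 0
t17 = t14 XOR t15 = 0 XOR 0 = 0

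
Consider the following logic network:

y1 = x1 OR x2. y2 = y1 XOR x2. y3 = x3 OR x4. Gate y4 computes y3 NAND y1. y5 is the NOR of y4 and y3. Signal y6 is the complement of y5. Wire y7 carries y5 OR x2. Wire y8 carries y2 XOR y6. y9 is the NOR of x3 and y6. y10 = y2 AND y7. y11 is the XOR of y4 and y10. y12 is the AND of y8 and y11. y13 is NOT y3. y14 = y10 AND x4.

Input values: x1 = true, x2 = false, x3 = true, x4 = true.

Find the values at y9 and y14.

y9 = false, y14 = false

y1 = x1 OR x2 = true OR false = true
y2 = y1 XOR x2 = true XOR false = true
y3 = x3 OR x4 = true OR true = true
y4 = y3 NAND y1 = true NAND true = false
y5 = y4 NOR y3 = false NOR true = false
y6 = NOT y5 = NOT false = true
y7 = y5 OR x2 = false OR false = false
y9 = x3 NOR y6 = true NOR true = false
y10 = y2 AND y7 = true AND false = false
y14 = y10 AND x4 = false AND true = false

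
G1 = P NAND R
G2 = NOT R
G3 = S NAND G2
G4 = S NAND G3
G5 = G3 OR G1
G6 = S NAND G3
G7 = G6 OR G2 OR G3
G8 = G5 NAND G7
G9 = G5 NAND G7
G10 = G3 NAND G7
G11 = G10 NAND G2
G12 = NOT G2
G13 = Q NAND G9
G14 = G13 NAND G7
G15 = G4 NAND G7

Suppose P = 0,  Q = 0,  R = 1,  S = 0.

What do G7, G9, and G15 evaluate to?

G7 = 1  G9 = 0  G15 = 0

G1 = P NAND R = 0 NAND 1 = 1
G2 = NOT R = NOT 1 = 0
G3 = S NAND G2 = 0 NAND 0 = 1
G4 = S NAND G3 = 0 NAND 1 = 1
G5 = G3 OR G1 = 1 OR 1 = 1
G6 = S NAND G3 = 0 NAND 1 = 1
G7 = G6 OR G2 OR G3 = 1 OR 0 OR 1 = 1
G9 = G5 NAND G7 = 1 NAND 1 = 0
G15 = G4 NAND G7 = 1 NAND 1 = 0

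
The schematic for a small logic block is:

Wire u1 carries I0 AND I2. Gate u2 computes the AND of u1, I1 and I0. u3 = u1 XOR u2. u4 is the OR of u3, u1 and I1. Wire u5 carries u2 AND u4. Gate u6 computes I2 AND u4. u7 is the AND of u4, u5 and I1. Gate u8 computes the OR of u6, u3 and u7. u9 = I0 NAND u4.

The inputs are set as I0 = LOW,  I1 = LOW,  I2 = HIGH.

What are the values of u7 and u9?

u7 = LOW; u9 = HIGH

u1 = I0 AND I2 = LOW AND HIGH = LOW
u2 = u1 AND I1 AND I0 = LOW AND LOW AND LOW = LOW
u3 = u1 XOR u2 = LOW XOR LOW = LOW
u4 = u3 OR u1 OR I1 = LOW OR LOW OR LOW = LOW
u5 = u2 AND u4 = LOW AND LOW = LOW
u7 = u4 AND u5 AND I1 = LOW AND LOW AND LOW = LOW
u9 = I0 NAND u4 = LOW NAND LOW = HIGH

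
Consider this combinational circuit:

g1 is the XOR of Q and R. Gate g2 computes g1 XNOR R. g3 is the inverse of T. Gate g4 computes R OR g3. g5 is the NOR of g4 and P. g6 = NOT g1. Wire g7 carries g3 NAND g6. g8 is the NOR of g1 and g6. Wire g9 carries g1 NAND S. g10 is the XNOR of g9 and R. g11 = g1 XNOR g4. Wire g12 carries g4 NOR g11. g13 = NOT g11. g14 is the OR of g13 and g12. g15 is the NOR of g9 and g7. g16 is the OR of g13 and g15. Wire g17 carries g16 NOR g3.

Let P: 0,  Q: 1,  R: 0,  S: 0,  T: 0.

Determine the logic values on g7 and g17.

g1 = Q XOR R = 1 XOR 0 = 1
g3 = NOT T = NOT 0 = 1
g4 = R OR g3 = 0 OR 1 = 1
g6 = NOT g1 = NOT 1 = 0
g7 = g3 NAND g6 = 1 NAND 0 = 1
g9 = g1 NAND S = 1 NAND 0 = 1
g11 = g1 XNOR g4 = 1 XNOR 1 = 1
g13 = NOT g11 = NOT 1 = 0
g15 = g9 NOR g7 = 1 NOR 1 = 0
g16 = g13 OR g15 = 0 OR 0 = 0
g17 = g16 NOR g3 = 0 NOR 1 = 0

g7 = 1  g17 = 0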